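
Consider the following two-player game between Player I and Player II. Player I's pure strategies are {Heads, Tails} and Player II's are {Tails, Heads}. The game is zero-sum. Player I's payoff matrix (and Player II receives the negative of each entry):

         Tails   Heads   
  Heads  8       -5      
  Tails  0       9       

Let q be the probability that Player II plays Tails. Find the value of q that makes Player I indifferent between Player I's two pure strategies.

Player I's indifference between Heads and Tails determines Player II's mixing probability q:
  Player I's expected payoff from Heads: q·8 + (1−q)·(-5) = 13q - 5
  Player I's expected payoff from Tails: q·0 + (1−q)·9 = -9q + 9
  13q - 5 = -9q + 9  ⇒  22q = 14  ⇒  q = 7/11.

q = 7/11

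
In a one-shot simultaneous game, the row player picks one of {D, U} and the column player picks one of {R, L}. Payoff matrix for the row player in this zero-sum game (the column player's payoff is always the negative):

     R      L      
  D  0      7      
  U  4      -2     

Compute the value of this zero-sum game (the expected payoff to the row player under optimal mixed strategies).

v = 28/13

The row player's indifference between D and U determines the column player's mixing probability q:
  the row player's payoff to D: q·0 + (1−q)·7 = -7q + 7
  the row player's payoff to U: q·4 + (1−q)·(-2) = 6q - 2
  -7q + 7 = 6q - 2  ⇒  -13q = -9  ⇒  q = 9/13.
The value is the row player's expected payoff against this mix (using D): (9/13)·0 + (4/13)·7 = 28/13.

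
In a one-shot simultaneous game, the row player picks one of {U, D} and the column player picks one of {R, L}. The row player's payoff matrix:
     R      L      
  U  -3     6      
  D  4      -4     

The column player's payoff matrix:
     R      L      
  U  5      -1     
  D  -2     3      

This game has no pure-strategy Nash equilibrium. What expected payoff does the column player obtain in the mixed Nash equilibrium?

13/11

The column player's indifference between R and L determines the row player's mixing probability p:
  the column player's payoff from R: p·5 + (1−p)·(-2) = 7p - 2
  the column player's payoff from L: p·(-1) + (1−p)·3 = -4p + 3
  7p - 2 = -4p + 3  ⇒  11p = 5  ⇒  p = 5/11.
At equilibrium the column player is indifferent across columns, so the column player's payoff equals the payoff from R: (5/11)·5 + (6/11)·(-2) = 13/11.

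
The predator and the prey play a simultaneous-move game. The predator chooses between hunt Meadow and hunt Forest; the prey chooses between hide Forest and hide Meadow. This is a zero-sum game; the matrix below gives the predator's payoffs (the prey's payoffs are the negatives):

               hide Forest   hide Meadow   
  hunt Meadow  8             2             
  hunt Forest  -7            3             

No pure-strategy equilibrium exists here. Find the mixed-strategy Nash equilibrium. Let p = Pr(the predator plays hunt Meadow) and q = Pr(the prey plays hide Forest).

The predator's mix must leave the prey indifferent between hide Forest and hide Meadow.
  the prey's payoff from hide Forest: p·(-8) + (1−p)·7 = -15p + 7
  the prey's payoff from hide Meadow: p·(-2) + (1−p)·(-3) = p - 3
  -15p + 7 = p - 3  ⇒  -16p = -10  ⇒  p = 5/8.
For the predator to be willing to mix, the predator must be indifferent between hunt Meadow and hunt Forest, which pins down the prey's mix.
  the predator's payoff from hunt Meadow: q·8 + (1−q)·2 = 6q + 2
  the predator's payoff from hunt Forest: q·(-7) + (1−q)·3 = -10q + 3
  6q + 2 = -10q + 3  ⇒  16q = 1  ⇒  q = 1/16.

p = 5/8, q = 1/16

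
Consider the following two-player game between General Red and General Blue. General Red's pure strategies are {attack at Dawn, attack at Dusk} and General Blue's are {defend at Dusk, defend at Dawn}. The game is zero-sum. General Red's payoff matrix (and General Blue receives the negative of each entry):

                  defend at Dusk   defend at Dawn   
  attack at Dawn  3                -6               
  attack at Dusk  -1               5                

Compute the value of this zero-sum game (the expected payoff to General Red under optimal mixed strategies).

Set General Red's expected payoff from attack at Dawn equal to that from attack at Dusk:
  General Red's payoff from attack at Dawn: q·3 + (1−q)·(-6) = 9q - 6
  General Red's payoff from attack at Dusk: q·(-1) + (1−q)·5 = -6q + 5
  9q - 6 = -6q + 5  ⇒  15q = 11  ⇒  q = 11/15.
The value is General Red's expected payoff against this mix (using attack at Dawn): (11/15)·3 + (4/15)·(-6) = 3/5.

v = 3/5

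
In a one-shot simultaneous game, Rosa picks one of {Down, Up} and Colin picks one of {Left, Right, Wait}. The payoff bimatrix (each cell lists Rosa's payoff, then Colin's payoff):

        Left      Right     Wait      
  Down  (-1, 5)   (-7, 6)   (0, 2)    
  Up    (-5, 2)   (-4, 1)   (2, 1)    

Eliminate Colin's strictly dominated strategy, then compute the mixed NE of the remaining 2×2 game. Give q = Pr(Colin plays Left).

Colin's strategy Wait is strictly dominated by Left: 5 > 2 and 2 > 1. Eliminate Wait.
Rosa's indifference between Down and Up determines Colin's mixing probability q:
  Rosa's expected payoff from Down: q·(-1) + (1−q)·(-7) = 6q - 7
  Rosa's expected payoff from Up: q·(-5) + (1−q)·(-4) = -q - 4
  6q - 7 = -q - 4  ⇒  7q = 3  ⇒  q = 3/7.

q = 3/7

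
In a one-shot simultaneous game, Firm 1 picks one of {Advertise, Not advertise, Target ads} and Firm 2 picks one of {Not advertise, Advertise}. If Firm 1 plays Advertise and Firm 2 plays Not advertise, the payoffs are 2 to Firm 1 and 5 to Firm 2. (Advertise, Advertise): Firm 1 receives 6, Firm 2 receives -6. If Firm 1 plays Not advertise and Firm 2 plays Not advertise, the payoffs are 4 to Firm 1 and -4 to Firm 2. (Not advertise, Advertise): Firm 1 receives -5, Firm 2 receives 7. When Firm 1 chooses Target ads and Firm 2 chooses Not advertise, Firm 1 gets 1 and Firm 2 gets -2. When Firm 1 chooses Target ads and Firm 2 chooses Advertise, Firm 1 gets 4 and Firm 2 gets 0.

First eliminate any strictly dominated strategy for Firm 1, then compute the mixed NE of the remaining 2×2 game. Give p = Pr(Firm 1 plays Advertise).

Firm 1's strategy Target ads is strictly dominated by Advertise: 2 > 1 and 6 > 4. Eliminate Target ads.
In a mixed equilibrium Firm 2 is indifferent between Not advertise and Advertise; this condition fixes p.
  Firm 2's payoff from Not advertise: p·5 + (1−p)·(-4) = 9p - 4
  Firm 2's payoff from Advertise: p·(-6) + (1−p)·7 = -13p + 7
  9p - 4 = -13p + 7  ⇒  22p = 11  ⇒  p = 1/2.

p = 1/2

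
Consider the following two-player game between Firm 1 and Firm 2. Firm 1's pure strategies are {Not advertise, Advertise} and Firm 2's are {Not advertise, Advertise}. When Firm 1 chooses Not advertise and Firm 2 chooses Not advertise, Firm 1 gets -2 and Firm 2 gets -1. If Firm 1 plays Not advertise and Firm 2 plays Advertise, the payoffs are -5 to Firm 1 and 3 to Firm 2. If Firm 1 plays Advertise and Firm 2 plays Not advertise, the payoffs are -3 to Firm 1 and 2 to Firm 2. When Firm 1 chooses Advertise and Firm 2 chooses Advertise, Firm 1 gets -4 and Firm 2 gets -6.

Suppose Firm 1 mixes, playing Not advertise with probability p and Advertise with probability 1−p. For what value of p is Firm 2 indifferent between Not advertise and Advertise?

Firm 1's mix must leave Firm 2 indifferent between Not advertise and Advertise.
  Firm 2's payoff from Not advertise: p·(-1) + (1−p)·2 = -3p + 2
  Firm 2's payoff from Advertise: p·3 + (1−p)·(-6) = 9p - 6
  -3p + 2 = 9p - 6  ⇒  -12p = -8  ⇒  p = 2/3.

p = 2/3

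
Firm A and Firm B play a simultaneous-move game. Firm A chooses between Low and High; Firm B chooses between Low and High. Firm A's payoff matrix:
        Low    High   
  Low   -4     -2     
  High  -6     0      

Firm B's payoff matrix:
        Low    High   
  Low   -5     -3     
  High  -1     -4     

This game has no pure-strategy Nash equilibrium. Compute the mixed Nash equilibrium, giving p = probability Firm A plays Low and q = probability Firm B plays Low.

p = 3/5, q = 1/2

In a mixed equilibrium Firm B is indifferent between Low and High; this condition fixes p.
  Firm B's expected payoff from Low: p·(-5) + (1−p)·(-1) = -4p - 1
  Firm B's expected payoff from High: p·(-3) + (1−p)·(-4) = p - 4
  -4p - 1 = p - 4  ⇒  -5p = -3  ⇒  p = 3/5.
Firm B's mix must leave Firm A indifferent between Low and High.
  Firm A's payoff to Low: q·(-4) + (1−q)·(-2) = -2q - 2
  Firm A's payoff to High: q·(-6) + (1−q)·0 = -6q
  -2q - 2 = -6q  ⇒  4q = 2  ⇒  q = 1/2.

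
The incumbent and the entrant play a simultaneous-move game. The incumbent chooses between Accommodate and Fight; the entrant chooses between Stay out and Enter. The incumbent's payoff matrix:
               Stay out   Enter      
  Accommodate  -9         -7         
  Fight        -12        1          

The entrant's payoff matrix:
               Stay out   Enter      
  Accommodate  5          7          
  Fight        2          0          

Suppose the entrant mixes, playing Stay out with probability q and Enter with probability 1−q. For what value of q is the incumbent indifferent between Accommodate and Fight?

For the incumbent to be willing to mix, the incumbent must be indifferent between Accommodate and Fight, which pins down the entrant's mix.
  the incumbent's expected payoff from Accommodate: q·(-9) + (1−q)·(-7) = -2q - 7
  the incumbent's expected payoff from Fight: q·(-12) + (1−q)·1 = -13q + 1
  -2q - 7 = -13q + 1  ⇒  11q = 8  ⇒  q = 8/11.

q = 8/11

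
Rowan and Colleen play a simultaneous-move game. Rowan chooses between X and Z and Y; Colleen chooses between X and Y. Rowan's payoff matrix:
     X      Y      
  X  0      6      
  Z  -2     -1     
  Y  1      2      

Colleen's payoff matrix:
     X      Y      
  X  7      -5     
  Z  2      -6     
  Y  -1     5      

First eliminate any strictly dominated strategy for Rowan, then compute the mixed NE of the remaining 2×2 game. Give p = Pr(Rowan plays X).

Rowan's strategy Z is strictly dominated by Y: 1 > -2 and 2 > -1. Eliminate Z.
Set Colleen's expected payoff from X equal to that from Y:
  Colleen's payoff to X: p·7 + (1−p)·(-1) = 8p - 1
  Colleen's payoff to Y: p·(-5) + (1−p)·5 = -10p + 5
  8p - 1 = -10p + 5  ⇒  18p = 6  ⇒  p = 1/3.

p = 1/3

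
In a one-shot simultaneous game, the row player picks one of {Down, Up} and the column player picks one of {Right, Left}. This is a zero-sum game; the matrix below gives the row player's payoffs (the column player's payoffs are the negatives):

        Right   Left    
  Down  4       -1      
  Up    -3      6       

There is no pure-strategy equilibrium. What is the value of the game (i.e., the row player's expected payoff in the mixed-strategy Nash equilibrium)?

Set the row player's expected payoff from Down equal to that from Up:
  the row player's payoff from Down: q·4 + (1−q)·(-1) = 5q - 1
  the row player's payoff from Up: q·(-3) + (1−q)·6 = -9q + 6
  5q - 1 = -9q + 6  ⇒  14q = 7  ⇒  q = 1/2.
The value is the row player's expected payoff against this mix (using Down): (1/2)·4 + (1/2)·(-1) = 3/2.

v = 3/2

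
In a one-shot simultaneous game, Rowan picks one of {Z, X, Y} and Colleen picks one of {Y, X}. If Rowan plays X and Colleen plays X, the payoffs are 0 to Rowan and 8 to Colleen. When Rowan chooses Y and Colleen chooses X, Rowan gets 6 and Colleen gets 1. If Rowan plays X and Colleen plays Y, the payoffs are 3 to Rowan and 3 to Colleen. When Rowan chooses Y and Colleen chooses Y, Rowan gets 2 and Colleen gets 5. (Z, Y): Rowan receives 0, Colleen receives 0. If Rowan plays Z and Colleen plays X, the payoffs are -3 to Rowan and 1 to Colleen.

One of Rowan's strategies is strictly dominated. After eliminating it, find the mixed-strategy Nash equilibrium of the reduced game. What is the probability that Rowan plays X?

Rowan's strategy Z is strictly dominated by X: 3 > 0 and 0 > -3. Eliminate Z.
Rowan's mix must leave Colleen indifferent between Y and X.
  Colleen's payoff to Y: p·3 + (1−p)·5 = -2p + 5
  Colleen's payoff to X: p·8 + (1−p)·1 = 7p + 1
  -2p + 5 = 7p + 1  ⇒  -9p = -4  ⇒  p = 4/9.

p = 4/9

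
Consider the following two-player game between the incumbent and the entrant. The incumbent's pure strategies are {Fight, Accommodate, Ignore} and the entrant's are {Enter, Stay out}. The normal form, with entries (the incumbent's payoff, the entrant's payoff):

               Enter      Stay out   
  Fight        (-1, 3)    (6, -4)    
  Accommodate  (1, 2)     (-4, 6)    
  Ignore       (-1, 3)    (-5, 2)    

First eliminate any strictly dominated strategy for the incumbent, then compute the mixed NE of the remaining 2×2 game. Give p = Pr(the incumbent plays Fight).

p = 4/11

The incumbent's strategy Ignore is strictly dominated by Accommodate: 1 > -1 and -4 > -5. Eliminate Ignore.
Set the entrant's expected payoff from Enter equal to that from Stay out:
  the entrant's payoff to Enter: p·3 + (1−p)·2 = p + 2
  the entrant's payoff to Stay out: p·(-4) + (1−p)·6 = -10p + 6
  p + 2 = -10p + 6  ⇒  11p = 4  ⇒  p = 4/11.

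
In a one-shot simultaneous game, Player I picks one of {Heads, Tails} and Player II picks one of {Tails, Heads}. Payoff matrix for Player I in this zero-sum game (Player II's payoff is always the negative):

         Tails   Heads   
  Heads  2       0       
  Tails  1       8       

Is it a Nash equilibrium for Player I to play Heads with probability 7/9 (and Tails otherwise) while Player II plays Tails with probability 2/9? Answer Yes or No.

No

Given Player II's mix q = 2/9, Player I's payoff from Heads is 4/9 but from Tails is 58/9. Player I strictly prefers Tails, so Player I would not mix.
So the proposed profile is not a Nash equilibrium.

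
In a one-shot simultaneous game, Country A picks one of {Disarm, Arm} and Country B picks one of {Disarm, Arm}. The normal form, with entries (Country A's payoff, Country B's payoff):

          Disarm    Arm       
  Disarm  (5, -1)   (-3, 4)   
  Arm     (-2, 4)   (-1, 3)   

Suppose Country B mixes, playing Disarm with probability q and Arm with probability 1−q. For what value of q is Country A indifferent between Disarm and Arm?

Country B's mix must leave Country A indifferent between Disarm and Arm.
  Country A's expected payoff from Disarm: q·5 + (1−q)·(-3) = 8q - 3
  Country A's expected payoff from Arm: q·(-2) + (1−q)·(-1) = -q - 1
  8q - 3 = -q - 1  ⇒  9q = 2  ⇒  q = 2/9.

q = 2/9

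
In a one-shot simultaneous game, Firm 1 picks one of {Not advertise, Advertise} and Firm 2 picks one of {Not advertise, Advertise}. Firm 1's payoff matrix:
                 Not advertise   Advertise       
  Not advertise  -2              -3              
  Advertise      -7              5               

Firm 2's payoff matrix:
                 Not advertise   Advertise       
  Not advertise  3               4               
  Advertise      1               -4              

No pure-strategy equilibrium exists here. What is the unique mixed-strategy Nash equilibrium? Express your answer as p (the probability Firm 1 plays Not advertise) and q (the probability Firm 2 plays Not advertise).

In a mixed equilibrium Firm 2 is indifferent between Not advertise and Advertise; this condition fixes p.
  Firm 2's payoff to Not advertise: p·3 + (1−p)·1 = 2p + 1
  Firm 2's payoff to Advertise: p·4 + (1−p)·(-4) = 8p - 4
  2p + 1 = 8p - 4  ⇒  -6p = -5  ⇒  p = 5/6.
In a mixed equilibrium Firm 1 is indifferent between Not advertise and Advertise; this condition fixes q.
  Firm 1's payoff from Not advertise: q·(-2) + (1−q)·(-3) = q - 3
  Firm 1's payoff from Advertise: q·(-7) + (1−q)·5 = -12q + 5
  q - 3 = -12q + 5  ⇒  13q = 8  ⇒  q = 8/13.

p = 5/6, q = 8/13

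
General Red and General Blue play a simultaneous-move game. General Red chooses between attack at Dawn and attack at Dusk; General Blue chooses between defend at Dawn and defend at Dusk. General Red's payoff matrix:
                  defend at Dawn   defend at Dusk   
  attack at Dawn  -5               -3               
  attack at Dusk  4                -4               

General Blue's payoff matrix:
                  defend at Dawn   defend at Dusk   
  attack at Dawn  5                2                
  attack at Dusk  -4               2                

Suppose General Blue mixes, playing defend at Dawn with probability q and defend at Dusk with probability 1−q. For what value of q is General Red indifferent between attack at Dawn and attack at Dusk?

For General Red to be willing to mix, General Red must be indifferent between attack at Dawn and attack at Dusk, which pins down General Blue's mix.
  General Red's payoff from attack at Dawn: q·(-5) + (1−q)·(-3) = -2q - 3
  General Red's payoff from attack at Dusk: q·4 + (1−q)·(-4) = 8q - 4
  -2q - 3 = 8q - 4  ⇒  -10q = -1  ⇒  q = 1/10.

q = 1/10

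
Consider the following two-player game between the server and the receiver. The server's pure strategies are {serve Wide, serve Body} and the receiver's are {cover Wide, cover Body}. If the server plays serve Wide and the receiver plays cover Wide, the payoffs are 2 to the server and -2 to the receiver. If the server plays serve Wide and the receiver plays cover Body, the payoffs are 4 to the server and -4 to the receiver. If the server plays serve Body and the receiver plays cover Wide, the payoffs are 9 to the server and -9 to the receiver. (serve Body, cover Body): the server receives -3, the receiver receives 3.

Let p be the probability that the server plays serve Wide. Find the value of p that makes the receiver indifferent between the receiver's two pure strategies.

The receiver's indifference between cover Wide and cover Body determines the server's mixing probability p:
  the receiver's payoff from cover Wide: p·(-2) + (1−p)·(-9) = 7p - 9
  the receiver's payoff from cover Body: p·(-4) + (1−p)·3 = -7p + 3
  7p - 9 = -7p + 3  ⇒  14p = 12  ⇒  p = 6/7.

p = 6/7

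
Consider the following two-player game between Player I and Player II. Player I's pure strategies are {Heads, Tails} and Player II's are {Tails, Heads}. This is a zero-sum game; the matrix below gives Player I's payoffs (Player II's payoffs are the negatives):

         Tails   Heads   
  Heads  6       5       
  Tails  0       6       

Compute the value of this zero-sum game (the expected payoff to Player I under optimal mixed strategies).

For Player I to be willing to mix, Player I must be indifferent between Heads and Tails, which pins down Player II's mix.
  Player I's payoff to Heads: q·6 + (1−q)·5 = q + 5
  Player I's payoff to Tails: q·0 + (1−q)·6 = -6q + 6
  q + 5 = -6q + 6  ⇒  7q = 1  ⇒  q = 1/7.
The value is Player I's expected payoff against this mix (using Heads): (1/7)·6 + (6/7)·5 = 36/7.

v = 36/7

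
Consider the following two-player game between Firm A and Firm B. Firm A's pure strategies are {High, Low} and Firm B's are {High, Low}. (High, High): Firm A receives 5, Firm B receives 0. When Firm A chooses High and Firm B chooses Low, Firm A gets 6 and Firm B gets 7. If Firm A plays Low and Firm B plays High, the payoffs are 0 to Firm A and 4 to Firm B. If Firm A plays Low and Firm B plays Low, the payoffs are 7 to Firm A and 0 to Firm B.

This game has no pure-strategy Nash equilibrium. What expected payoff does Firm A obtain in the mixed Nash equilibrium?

In a mixed equilibrium Firm A is indifferent between High and Low; this condition fixes q.
  Firm A's payoff from High: q·5 + (1−q)·6 = -q + 6
  Firm A's payoff from Low: q·0 + (1−q)·7 = -7q + 7
  -q + 6 = -7q + 7  ⇒  6q = 1  ⇒  q = 1/6.
At equilibrium Firm A is indifferent across rows, so Firm A's payoff equals the payoff from High: (1/6)·5 + (5/6)·6 = 35/6.

35/6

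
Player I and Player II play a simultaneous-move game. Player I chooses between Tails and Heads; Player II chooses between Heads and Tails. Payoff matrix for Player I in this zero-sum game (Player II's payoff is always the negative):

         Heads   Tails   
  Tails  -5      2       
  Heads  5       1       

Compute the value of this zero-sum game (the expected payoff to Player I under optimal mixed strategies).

In a mixed equilibrium Player I is indifferent between Tails and Heads; this condition fixes q.
  Player I's expected payoff from Tails: q·(-5) + (1−q)·2 = -7q + 2
  Player I's expected payoff from Heads: q·5 + (1−q)·1 = 4q + 1
  -7q + 2 = 4q + 1  ⇒  -11q = -1  ⇒  q = 1/11.
The value is Player I's expected payoff against this mix (using Tails): (1/11)·(-5) + (10/11)·2 = 15/11.

v = 15/11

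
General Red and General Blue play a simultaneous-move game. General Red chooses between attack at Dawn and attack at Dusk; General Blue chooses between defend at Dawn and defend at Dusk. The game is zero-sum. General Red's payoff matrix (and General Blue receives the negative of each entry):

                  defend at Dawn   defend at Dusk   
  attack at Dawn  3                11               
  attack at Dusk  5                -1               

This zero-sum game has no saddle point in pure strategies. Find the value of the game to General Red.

v = 29/7

General Red's indifference between attack at Dawn and attack at Dusk determines General Blue's mixing probability q:
  General Red's payoff to attack at Dawn: q·3 + (1−q)·11 = -8q + 11
  General Red's payoff to attack at Dusk: q·5 + (1−q)·(-1) = 6q - 1
  -8q + 11 = 6q - 1  ⇒  -14q = -12  ⇒  q = 6/7.
The value is General Red's expected payoff against this mix (using attack at Dawn): (6/7)·3 + (1/7)·11 = 29/7.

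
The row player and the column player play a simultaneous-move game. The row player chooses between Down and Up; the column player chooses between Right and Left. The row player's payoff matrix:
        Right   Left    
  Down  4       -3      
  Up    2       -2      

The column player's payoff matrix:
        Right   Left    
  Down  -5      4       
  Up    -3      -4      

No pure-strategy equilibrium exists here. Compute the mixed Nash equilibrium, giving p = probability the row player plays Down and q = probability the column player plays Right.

p = 1/10, q = 1/3

Set the column player's expected payoff from Right equal to that from Left:
  the column player's payoff from Right: p·(-5) + (1−p)·(-3) = -2p - 3
  the column player's payoff from Left: p·4 + (1−p)·(-4) = 8p - 4
  -2p - 3 = 8p - 4  ⇒  -10p = -1  ⇒  p = 1/10.
The column player's mix must leave the row player indifferent between Down and Up.
  the row player's payoff from Down: q·4 + (1−q)·(-3) = 7q - 3
  the row player's payoff from Up: q·2 + (1−q)·(-2) = 4q - 2
  7q - 3 = 4q - 2  ⇒  3q = 1  ⇒  q = 1/3.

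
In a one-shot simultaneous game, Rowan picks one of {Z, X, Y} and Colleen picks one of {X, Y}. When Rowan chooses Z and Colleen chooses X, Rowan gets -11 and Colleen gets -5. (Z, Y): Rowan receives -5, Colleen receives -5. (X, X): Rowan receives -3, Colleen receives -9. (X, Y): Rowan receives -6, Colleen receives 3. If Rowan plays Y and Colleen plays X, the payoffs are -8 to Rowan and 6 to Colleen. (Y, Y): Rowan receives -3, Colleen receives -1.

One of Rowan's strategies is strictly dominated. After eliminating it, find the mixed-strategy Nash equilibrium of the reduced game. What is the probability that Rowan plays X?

p = 7/19

Rowan's strategy Z is strictly dominated by Y: -8 > -11 and -3 > -5. Eliminate Z.
Colleen's indifference between X and Y determines Rowan's mixing probability p:
  Colleen's payoff from X: p·(-9) + (1−p)·6 = -15p + 6
  Colleen's payoff from Y: p·3 + (1−p)·(-1) = 4p - 1
  -15p + 6 = 4p - 1  ⇒  -19p = -7  ⇒  p = 7/19.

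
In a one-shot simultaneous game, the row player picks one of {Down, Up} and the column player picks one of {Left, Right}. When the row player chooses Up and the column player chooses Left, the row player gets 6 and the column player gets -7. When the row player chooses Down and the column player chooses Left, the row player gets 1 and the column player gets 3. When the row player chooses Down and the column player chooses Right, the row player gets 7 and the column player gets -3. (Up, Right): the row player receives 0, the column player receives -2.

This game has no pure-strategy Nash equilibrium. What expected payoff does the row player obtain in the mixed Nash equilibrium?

For the row player to be willing to mix, the row player must be indifferent between Down and Up, which pins down the column player's mix.
  the row player's payoff from Down: q·1 + (1−q)·7 = -6q + 7
  the row player's payoff from Up: q·6 + (1−q)·0 = 6q
  -6q + 7 = 6q  ⇒  -12q = -7  ⇒  q = 7/12.
At equilibrium the row player is indifferent across rows, so the row player's payoff equals the payoff from Down: (7/12)·1 + (5/12)·7 = 7/2.

7/2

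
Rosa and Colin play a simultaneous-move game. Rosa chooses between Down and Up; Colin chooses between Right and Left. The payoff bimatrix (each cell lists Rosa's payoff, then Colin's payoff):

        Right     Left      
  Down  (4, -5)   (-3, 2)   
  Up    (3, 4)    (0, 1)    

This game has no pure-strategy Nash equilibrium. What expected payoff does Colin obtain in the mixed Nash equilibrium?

Colin's indifference between Right and Left determines Rosa's mixing probability p:
  Colin's expected payoff from Right: p·(-5) + (1−p)·4 = -9p + 4
  Colin's expected payoff from Left: p·2 + (1−p)·1 = p + 1
  -9p + 4 = p + 1  ⇒  -10p = -3  ⇒  p = 3/10.
At equilibrium Colin is indifferent across columns, so Colin's payoff equals the payoff from Right: (3/10)·(-5) + (7/10)·4 = 13/10.

13/10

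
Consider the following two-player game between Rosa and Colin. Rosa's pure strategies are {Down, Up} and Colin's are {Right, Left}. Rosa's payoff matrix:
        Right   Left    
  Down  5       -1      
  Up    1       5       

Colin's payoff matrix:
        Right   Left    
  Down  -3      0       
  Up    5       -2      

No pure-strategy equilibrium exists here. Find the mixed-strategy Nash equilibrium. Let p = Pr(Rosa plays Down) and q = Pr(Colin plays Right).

p = 7/10, q = 3/5

In a mixed equilibrium Colin is indifferent between Right and Left; this condition fixes p.
  Colin's payoff to Right: p·(-3) + (1−p)·5 = -8p + 5
  Colin's payoff to Left: p·0 + (1−p)·(-2) = 2p - 2
  -8p + 5 = 2p - 2  ⇒  -10p = -7  ⇒  p = 7/10.
In a mixed equilibrium Rosa is indifferent between Down and Up; this condition fixes q.
  Rosa's expected payoff from Down: q·5 + (1−q)·(-1) = 6q - 1
  Rosa's expected payoff from Up: q·1 + (1−q)·5 = -4q + 5
  6q - 1 = -4q + 5  ⇒  10q = 6  ⇒  q = 3/5.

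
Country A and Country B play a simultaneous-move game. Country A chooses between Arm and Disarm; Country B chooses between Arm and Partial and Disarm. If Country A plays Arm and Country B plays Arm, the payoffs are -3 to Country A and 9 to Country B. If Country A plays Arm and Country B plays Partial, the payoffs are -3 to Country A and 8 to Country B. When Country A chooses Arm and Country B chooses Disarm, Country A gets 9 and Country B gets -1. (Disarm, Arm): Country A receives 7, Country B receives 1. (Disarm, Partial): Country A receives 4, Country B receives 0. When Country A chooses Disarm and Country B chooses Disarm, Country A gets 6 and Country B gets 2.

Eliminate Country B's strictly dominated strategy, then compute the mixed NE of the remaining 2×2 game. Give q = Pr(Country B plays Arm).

Country B's strategy Partial is strictly dominated by Arm: 9 > 8 and 1 > 0. Eliminate Partial.
Country A's indifference between Arm and Disarm determines Country B's mixing probability q:
  Country A's payoff from Arm: q·(-3) + (1−q)·9 = -12q + 9
  Country A's payoff from Disarm: q·7 + (1−q)·6 = q + 6
  -12q + 9 = q + 6  ⇒  -13q = -3  ⇒  q = 3/13.

q = 3/13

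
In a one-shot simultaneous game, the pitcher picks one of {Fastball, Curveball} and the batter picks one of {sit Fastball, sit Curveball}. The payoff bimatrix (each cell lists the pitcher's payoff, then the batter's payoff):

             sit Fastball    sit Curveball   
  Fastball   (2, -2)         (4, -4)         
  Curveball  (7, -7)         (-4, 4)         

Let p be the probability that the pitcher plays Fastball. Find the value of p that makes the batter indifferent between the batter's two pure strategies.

p = 11/13

In a mixed equilibrium the batter is indifferent between sit Fastball and sit Curveball; this condition fixes p.
  the batter's payoff from sit Fastball: p·(-2) + (1−p)·(-7) = 5p - 7
  the batter's payoff from sit Curveball: p·(-4) + (1−p)·4 = -8p + 4
  5p - 7 = -8p + 4  ⇒  13p = 11  ⇒  p = 11/13.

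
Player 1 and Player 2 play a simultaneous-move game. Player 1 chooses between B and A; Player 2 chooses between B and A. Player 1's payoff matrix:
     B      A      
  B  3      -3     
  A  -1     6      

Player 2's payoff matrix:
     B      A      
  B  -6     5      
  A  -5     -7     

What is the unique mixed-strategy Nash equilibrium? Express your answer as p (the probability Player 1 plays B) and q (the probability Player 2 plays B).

Player 1's mix must leave Player 2 indifferent between B and A.
  Player 2's payoff to B: p·(-6) + (1−p)·(-5) = -p - 5
  Player 2's payoff to A: p·5 + (1−p)·(-7) = 12p - 7
  -p - 5 = 12p - 7  ⇒  -13p = -2  ⇒  p = 2/13.
For Player 1 to be willing to mix, Player 1 must be indifferent between B and A, which pins down Player 2's mix.
  Player 1's payoff from B: q·3 + (1−q)·(-3) = 6q - 3
  Player 1's payoff from A: q·(-1) + (1−q)·6 = -7q + 6
  6q - 3 = -7q + 6  ⇒  13q = 9  ⇒  q = 9/13.

p = 2/13, q = 9/13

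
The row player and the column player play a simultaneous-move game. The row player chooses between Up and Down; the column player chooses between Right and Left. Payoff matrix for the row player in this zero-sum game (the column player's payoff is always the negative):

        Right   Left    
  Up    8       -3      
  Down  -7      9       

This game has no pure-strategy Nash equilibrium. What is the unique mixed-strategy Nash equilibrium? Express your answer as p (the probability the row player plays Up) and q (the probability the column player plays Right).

p = 16/27, q = 4/9

The column player's indifference between Right and Left determines the row player's mixing probability p:
  the column player's payoff from Right: p·(-8) + (1−p)·7 = -15p + 7
  the column player's payoff from Left: p·3 + (1−p)·(-9) = 12p - 9
  -15p + 7 = 12p - 9  ⇒  -27p = -16  ⇒  p = 16/27.
Set the row player's expected payoff from Up equal to that from Down:
  the row player's expected payoff from Up: q·8 + (1−q)·(-3) = 11q - 3
  the row player's expected payoff from Down: q·(-7) + (1−q)·9 = -16q + 9
  11q - 3 = -16q + 9  ⇒  27q = 12  ⇒  q = 4/9.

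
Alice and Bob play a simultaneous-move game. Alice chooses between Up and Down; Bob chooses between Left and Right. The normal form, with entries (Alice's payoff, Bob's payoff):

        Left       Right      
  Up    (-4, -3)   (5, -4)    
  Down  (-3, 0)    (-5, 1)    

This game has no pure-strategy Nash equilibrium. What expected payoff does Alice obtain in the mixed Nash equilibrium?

-35/11

For Alice to be willing to mix, Alice must be indifferent between Up and Down, which pins down Bob's mix.
  Alice's expected payoff from Up: q·(-4) + (1−q)·5 = -9q + 5
  Alice's expected payoff from Down: q·(-3) + (1−q)·(-5) = 2q - 5
  -9q + 5 = 2q - 5  ⇒  -11q = -10  ⇒  q = 10/11.
At equilibrium Alice is indifferent across rows, so Alice's payoff equals the payoff from Up: (10/11)·(-4) + (1/11)·5 = -35/11.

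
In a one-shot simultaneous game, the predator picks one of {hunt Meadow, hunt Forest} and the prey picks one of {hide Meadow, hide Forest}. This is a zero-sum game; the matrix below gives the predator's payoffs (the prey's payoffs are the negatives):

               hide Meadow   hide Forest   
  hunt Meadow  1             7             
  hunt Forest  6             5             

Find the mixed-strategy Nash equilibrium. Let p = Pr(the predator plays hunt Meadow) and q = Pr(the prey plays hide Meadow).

The prey's indifference between hide Meadow and hide Forest determines the predator's mixing probability p:
  the prey's payoff to hide Meadow: p·(-1) + (1−p)·(-6) = 5p - 6
  the prey's payoff to hide Forest: p·(-7) + (1−p)·(-5) = -2p - 5
  5p - 6 = -2p - 5  ⇒  7p = 1  ⇒  p = 1/7.
The predator's indifference between hunt Meadow and hunt Forest determines the prey's mixing probability q:
  the predator's payoff to hunt Meadow: q·1 + (1−q)·7 = -6q + 7
  the predator's payoff to hunt Forest: q·6 + (1−q)·5 = q + 5
  -6q + 7 = q + 5  ⇒  -7q = -2  ⇒  q = 2/7.

p = 1/7, q = 2/7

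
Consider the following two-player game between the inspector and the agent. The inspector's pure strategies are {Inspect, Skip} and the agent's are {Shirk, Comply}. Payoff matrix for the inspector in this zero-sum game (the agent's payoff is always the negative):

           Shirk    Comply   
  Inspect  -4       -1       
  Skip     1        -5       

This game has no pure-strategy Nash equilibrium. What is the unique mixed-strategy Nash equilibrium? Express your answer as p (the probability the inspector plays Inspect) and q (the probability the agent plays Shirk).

p = 2/3, q = 4/9

In a mixed equilibrium the agent is indifferent between Shirk and Comply; this condition fixes p.
  the agent's payoff to Shirk: p·4 + (1−p)·(-1) = 5p - 1
  the agent's payoff to Comply: p·1 + (1−p)·5 = -4p + 5
  5p - 1 = -4p + 5  ⇒  9p = 6  ⇒  p = 2/3.
The inspector's indifference between Inspect and Skip determines the agent's mixing probability q:
  the inspector's payoff to Inspect: q·(-4) + (1−q)·(-1) = -3q - 1
  the inspector's payoff to Skip: q·1 + (1−q)·(-5) = 6q - 5
  -3q - 1 = 6q - 5  ⇒  -9q = -4  ⇒  q = 4/9.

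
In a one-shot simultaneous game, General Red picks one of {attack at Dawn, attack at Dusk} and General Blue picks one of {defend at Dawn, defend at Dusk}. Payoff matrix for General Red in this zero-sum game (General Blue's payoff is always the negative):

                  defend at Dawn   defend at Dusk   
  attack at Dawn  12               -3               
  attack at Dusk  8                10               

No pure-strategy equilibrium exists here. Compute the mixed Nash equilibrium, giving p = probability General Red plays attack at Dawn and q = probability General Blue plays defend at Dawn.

General Red's mix must leave General Blue indifferent between defend at Dawn and defend at Dusk.
  General Blue's payoff to defend at Dawn: p·(-12) + (1−p)·(-8) = -4p - 8
  General Blue's payoff to defend at Dusk: p·3 + (1−p)·(-10) = 13p - 10
  -4p - 8 = 13p - 10  ⇒  -17p = -2  ⇒  p = 2/17.
General Red's indifference between attack at Dawn and attack at Dusk determines General Blue's mixing probability q:
  General Red's payoff from attack at Dawn: q·12 + (1−q)·(-3) = 15q - 3
  General Red's payoff from attack at Dusk: q·8 + (1−q)·10 = -2q + 10
  15q - 3 = -2q + 10  ⇒  17q = 13  ⇒  q = 13/17.

p = 2/17, q = 13/17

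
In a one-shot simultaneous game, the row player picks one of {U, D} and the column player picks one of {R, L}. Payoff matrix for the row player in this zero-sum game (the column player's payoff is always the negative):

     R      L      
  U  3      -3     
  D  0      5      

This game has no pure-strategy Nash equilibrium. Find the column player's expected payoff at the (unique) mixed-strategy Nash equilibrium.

Set the column player's expected payoff from R equal to that from L:
  the column player's expected payoff from R: p·(-3) + (1−p)·0 = -3p
  the column player's expected payoff from L: p·3 + (1−p)·(-5) = 8p - 5
  -3p = 8p - 5  ⇒  -11p = -5  ⇒  p = 5/11.
At equilibrium the column player is indifferent across columns, so the column player's payoff equals the payoff from R: (5/11)·(-3) + (6/11)·0 = -15/11.

-15/11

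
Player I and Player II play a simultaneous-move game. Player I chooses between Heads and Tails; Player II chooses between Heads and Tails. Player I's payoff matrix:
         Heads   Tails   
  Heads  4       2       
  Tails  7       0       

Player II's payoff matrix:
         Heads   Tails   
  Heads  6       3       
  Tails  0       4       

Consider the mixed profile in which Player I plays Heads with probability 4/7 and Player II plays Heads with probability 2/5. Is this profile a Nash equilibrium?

Check Player II's indifference given Player I's mix p = 4/7:
  payoff from Heads = 24/7; payoff from Tails = 24/7 — equal.
Check Player I's indifference given Player II's mix q = 2/5:
  payoff from Heads = 14/5; payoff from Tails = 14/5 — equal.
Both players are indifferent, so neither can profitably deviate.

Yes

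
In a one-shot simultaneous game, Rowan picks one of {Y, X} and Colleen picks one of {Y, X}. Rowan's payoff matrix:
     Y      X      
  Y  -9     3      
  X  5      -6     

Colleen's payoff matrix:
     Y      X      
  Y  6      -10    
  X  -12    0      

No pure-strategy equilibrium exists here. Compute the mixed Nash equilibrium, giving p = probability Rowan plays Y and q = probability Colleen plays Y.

In a mixed equilibrium Colleen is indifferent between Y and X; this condition fixes p.
  Colleen's payoff to Y: p·6 + (1−p)·(-12) = 18p - 12
  Colleen's payoff to X: p·(-10) + (1−p)·0 = -10p
  18p - 12 = -10p  ⇒  28p = 12  ⇒  p = 3/7.
For Rowan to be willing to mix, Rowan must be indifferent between Y and X, which pins down Colleen's mix.
  Rowan's payoff to Y: q·(-9) + (1−q)·3 = -12q + 3
  Rowan's payoff to X: q·5 + (1−q)·(-6) = 11q - 6
  -12q + 3 = 11q - 6  ⇒  -23q = -9  ⇒  q = 9/23.

p = 3/7, q = 9/23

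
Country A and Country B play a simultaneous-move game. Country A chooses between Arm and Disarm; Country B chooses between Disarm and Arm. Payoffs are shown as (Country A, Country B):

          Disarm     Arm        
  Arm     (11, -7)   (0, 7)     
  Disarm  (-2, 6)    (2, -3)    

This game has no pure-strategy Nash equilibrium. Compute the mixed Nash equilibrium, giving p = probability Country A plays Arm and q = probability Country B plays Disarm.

p = 9/23, q = 2/15

Country A's mix must leave Country B indifferent between Disarm and Arm.
  Country B's payoff from Disarm: p·(-7) + (1−p)·6 = -13p + 6
  Country B's payoff from Arm: p·7 + (1−p)·(-3) = 10p - 3
  -13p + 6 = 10p - 3  ⇒  -23p = -9  ⇒  p = 9/23.
Country A's indifference between Arm and Disarm determines Country B's mixing probability q:
  Country A's payoff to Arm: q·11 + (1−q)·0 = 11q
  Country A's payoff to Disarm: q·(-2) + (1−q)·2 = -4q + 2
  11q = -4q + 2  ⇒  15q = 2  ⇒  q = 2/15.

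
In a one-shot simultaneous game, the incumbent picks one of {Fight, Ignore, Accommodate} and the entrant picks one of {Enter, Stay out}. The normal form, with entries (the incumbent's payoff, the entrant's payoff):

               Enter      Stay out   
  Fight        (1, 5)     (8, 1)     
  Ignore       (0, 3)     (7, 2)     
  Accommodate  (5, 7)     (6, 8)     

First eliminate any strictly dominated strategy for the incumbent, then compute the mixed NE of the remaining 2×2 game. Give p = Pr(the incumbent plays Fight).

The incumbent's strategy Ignore is strictly dominated by Fight: 1 > 0 and 8 > 7. Eliminate Ignore.
In a mixed equilibrium the entrant is indifferent between Enter and Stay out; this condition fixes p.
  the entrant's payoff from Enter: p·5 + (1−p)·7 = -2p + 7
  the entrant's payoff from Stay out: p·1 + (1−p)·8 = -7p + 8
  -2p + 7 = -7p + 8  ⇒  5p = 1  ⇒  p = 1/5.

p = 1/5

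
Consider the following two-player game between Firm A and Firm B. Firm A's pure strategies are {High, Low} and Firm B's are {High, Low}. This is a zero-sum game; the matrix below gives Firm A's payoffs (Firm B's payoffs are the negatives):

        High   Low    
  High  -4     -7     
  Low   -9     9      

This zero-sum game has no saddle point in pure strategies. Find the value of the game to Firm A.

Set Firm A's expected payoff from High equal to that from Low:
  Firm A's payoff from High: q·(-4) + (1−q)·(-7) = 3q - 7
  Firm A's payoff from Low: q·(-9) + (1−q)·9 = -18q + 9
  3q - 7 = -18q + 9  ⇒  21q = 16  ⇒  q = 16/21.
The value is Firm A's expected payoff against this mix (using High): (16/21)·(-4) + (5/21)·(-7) = -33/7.

v = -33/7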